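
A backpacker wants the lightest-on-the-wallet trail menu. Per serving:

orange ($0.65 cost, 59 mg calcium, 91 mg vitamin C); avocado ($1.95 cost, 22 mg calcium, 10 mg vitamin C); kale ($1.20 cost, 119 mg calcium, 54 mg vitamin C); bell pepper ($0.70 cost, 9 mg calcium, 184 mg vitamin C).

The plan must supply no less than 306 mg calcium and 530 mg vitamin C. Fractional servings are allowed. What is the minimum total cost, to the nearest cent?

$3.58

Minimising a linear cost over {calcium ≥ 306, vitamin C ≥ 530, servings ≥ 0} — the optimum is at a vertex, using one or two foods.
orange only: max(306/59, 530/91) = 5.824 servings → $3.79.
avocado only: max(306/22, 530/10) = 53 servings → $103.35.
kale only: max(306/119, 530/54) = 9.815 servings → $11.78.
bell pepper only: max(306/9, 530/184) = 34 servings → $23.80.
orange + avocado: the both-tight solution has a negative serving — not a feasible corner.
orange + kale with both targets exact would need a negative amount; discard.
orange + bell pepper with both tight: 5.134 servings and 0.3411 servings → $3.58.
avocado + kale with both targets exact would need a negative amount; discard.
avocado + bell pepper with both tight: 13.02 servings and 2.173 servings → $26.91.
kale + bell pepper with both tight: 2.407 servings and 2.174 servings → $4.41.
The minimum over all feasible corners is $3.58.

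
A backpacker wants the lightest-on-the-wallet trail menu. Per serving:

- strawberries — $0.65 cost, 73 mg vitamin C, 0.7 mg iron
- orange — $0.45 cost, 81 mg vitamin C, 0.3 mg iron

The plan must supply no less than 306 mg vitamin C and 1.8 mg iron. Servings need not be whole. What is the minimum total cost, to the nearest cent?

Minimising a linear cost over {vitamin C ≥ 306, iron ≥ 1.8, servings ≥ 0} — the optimum is at a vertex, using one or two foods.
strawberries only: max(306/73, 1.8/0.7) = 4.192 servings → $2.72.
orange only: max(306/81, 1.8/0.3) = 6 servings → $2.70.
strawberries + orange with both tight: 1.552 servings and 2.379 servings → $2.08.
The minimum over all feasible corners is $2.08.

$2.08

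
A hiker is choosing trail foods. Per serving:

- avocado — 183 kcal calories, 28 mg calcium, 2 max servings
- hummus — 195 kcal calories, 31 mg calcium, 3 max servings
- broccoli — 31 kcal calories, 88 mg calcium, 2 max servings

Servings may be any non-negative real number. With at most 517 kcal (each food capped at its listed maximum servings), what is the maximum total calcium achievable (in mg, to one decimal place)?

Calcium per kcal: broccoli 2.839, hummus 0.159, avocado 0.153.
Take 2 servings of broccoli: uses 62 kcal, +176.0 mg calcium (running total 176.0 mg).
Take 2.333 servings of hummus: uses 455 kcal, +72.3 mg calcium (running total 248.3 mg).
Greedy by best ratio exhausts the calories allowance optimally: 248.3 mg.

248.3 mg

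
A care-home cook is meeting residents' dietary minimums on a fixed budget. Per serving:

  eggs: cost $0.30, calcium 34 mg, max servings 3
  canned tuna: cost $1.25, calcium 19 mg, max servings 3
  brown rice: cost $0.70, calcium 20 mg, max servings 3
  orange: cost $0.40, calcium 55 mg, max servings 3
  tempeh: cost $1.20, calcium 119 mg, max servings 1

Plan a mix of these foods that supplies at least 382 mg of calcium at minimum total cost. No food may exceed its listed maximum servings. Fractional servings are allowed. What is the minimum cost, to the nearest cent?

Cost per mg of calcium: orange $0.0073, eggs $0.0088, tempeh $0.0101, brown rice $0.0350, canned tuna $0.0658.
Take 3 servings of orange: +165.0 mg calcium for $1.20 (total $1.20, still need 217.0 mg).
Take 3 servings of eggs: +102.0 mg calcium for $0.90 (total $2.10, still need 115.0 mg).
Take 0.9664 servings of tempeh: +115.0 mg calcium for $1.16 (total $3.26, still need 0.0 mg).
Greedy by cheapest-per-mg is optimal for a single linear constraint, so the minimum cost is $3.26.

$3.26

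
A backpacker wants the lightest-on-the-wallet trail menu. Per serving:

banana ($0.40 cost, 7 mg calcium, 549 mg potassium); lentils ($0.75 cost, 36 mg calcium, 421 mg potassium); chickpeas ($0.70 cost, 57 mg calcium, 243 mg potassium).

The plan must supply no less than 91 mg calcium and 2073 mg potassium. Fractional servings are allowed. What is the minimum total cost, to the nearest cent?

$2.14

The cheapest plan sits at a corner of the feasible region — with two constraints it uses at most two foods.
banana only: max(91/7, 2073/549) = 13 servings → $5.20.
lentils only: max(91/36, 2073/421) = 4.924 servings → $3.69.
chickpeas only: max(91/57, 2073/243) = 8.531 servings → $5.97.
banana + lentils with both tight: 2.16 servings and 2.108 servings → $2.44.
banana + chickpeas with both tight: 3.246 servings and 1.198 servings → $2.14.
lentils + chickpeas: intersection lies outside the first quadrant.
Cheapest feasible corner: $2.14.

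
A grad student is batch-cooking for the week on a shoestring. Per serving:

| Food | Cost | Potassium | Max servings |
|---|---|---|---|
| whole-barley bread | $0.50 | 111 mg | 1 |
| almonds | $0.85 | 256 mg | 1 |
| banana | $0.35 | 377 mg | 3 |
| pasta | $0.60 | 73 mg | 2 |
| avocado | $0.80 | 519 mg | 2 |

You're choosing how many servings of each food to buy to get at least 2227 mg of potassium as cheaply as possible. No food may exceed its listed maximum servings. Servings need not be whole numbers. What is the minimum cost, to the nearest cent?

$2.84

Cost per mg of potassium: banana $0.0009, avocado $0.0015, almonds $0.0033, whole-barley bread $0.0045, pasta $0.0082.
Take 3 servings of banana: +1131.0 mg potassium for $1.05 (total $1.05, still need 1096.0 mg).
Take 2 servings of avocado: +1038.0 mg potassium for $1.60 (total $2.65, still need 58.0 mg).
Take 0.2266 servings of almonds: +58.0 mg potassium for $0.19 (total $2.84, still need 0.0 mg).
Greedy by cheapest-per-mg is optimal for a single linear constraint, so the minimum cost is $2.84.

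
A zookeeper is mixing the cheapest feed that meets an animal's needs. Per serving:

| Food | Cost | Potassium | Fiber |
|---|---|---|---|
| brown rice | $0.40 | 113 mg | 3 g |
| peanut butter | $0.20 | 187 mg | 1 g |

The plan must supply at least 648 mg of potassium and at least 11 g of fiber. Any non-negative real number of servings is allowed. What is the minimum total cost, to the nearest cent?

brown rice only: max(648/113, 11/3) = 5.735 servings → $2.29.
peanut butter only: max(648/187, 11/1) = 11 servings → $2.20.
brown rice + peanut butter with both tight: 3.145 servings and 1.565 servings → $1.57.
Cheapest feasible corner: $1.57.

$1.57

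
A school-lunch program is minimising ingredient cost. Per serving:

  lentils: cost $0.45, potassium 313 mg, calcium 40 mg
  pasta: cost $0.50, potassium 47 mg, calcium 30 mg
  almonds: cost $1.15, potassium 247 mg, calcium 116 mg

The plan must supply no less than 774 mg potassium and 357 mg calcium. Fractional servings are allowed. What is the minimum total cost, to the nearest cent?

With two linear requirements the optimum uses one or two foods; enumerate the corners.
lentils only: max(774/313, 357/40) = 8.925 servings → $4.02.
pasta only: max(774/47, 357/30) = 16.47 servings → $8.23.
almonds only: max(774/247, 357/116) = 3.134 servings → $3.60.
lentils + pasta with both tight: 0.8577 servings and 10.76 servings → $5.76.
lentils + almonds with both tight: 0.06073 servings and 3.057 servings → $3.54.
pasta + almonds: the both-tight solution has a negative serving — not a feasible corner.
The minimum over all feasible corners is $3.54.

$3.54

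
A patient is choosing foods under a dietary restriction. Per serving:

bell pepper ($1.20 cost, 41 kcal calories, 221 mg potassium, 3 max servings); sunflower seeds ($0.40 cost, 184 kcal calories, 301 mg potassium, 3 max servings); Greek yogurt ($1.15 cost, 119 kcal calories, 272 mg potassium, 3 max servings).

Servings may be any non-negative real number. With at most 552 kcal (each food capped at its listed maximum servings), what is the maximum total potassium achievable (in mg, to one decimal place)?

1596.8 mg

Potassium per kcal: bell pepper 5.39, Greek yogurt 2.286, sunflower seeds 1.636.
Take 3 servings of bell pepper: uses 123 kcal, +663.0 mg potassium (running total 663.0 mg).
Take 3 servings of Greek yogurt: uses 357 kcal, +816.0 mg potassium (running total 1479.0 mg).
Take 0.3913 servings of sunflower seeds: uses 72 kcal, +117.8 mg potassium (running total 1596.8 mg).
Greedy by best ratio exhausts the calories allowance optimally: 1596.8 mg.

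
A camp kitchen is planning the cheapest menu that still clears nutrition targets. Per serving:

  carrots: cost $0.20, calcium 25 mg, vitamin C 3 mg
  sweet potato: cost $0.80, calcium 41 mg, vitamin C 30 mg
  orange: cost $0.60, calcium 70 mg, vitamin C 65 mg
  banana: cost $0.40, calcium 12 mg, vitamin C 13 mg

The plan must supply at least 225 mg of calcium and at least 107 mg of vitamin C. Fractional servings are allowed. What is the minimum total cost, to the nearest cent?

Two binding constraints pin down two serving amounts, so the optimal mix uses at most two foods. The candidates are each food alone (scaled to the tighter of calcium/vitamin C) and each pair with both constraints tight.
carrots only: max(225/25, 107/3) = 35.67 servings → $7.13.
sweet potato only: max(225/41, 107/30) = 5.488 servings → $4.39.
orange only: max(225/70, 107/65) = 3.214 servings → $1.93.
banana only: max(225/12, 107/13) = 18.75 servings → $7.50.
carrots + sweet potato with both tight: 3.769 servings and 3.19 servings → $3.31.
carrots + orange with both tight: 5.042 servings and 1.413 servings → $1.86.
carrots + banana with both tight: 5.678 servings and 6.92 servings → $3.90.
sweet potato + orange with both targets exact would need a negative amount; discard.
sweet potato + banana: the both-tight solution has a negative serving — not a feasible corner.
orange + banana: intersection lies outside the first quadrant.
Cheapest feasible corner: $1.86.

$1.86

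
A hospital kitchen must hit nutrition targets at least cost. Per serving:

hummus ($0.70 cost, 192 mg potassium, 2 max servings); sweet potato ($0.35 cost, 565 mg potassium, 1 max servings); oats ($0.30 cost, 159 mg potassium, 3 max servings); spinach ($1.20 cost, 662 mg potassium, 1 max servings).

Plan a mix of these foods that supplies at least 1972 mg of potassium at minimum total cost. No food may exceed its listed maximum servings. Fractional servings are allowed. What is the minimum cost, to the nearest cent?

Cost per mg of potassium: sweet potato $0.0006, spinach $0.0018, oats $0.0019, hummus $0.0036.
Take 1 serving of sweet potato: +565.0 mg potassium for $0.35 (total $0.35, still need 1407.0 mg).
Take 1 serving of spinach: +662.0 mg potassium for $1.20 (total $1.55, still need 745.0 mg).
Take 3 servings of oats: +477.0 mg potassium for $0.90 (total $2.45, still need 268.0 mg).
Take 1.396 servings of hummus: +268.0 mg potassium for $0.98 (total $3.43, still need 0.0 mg).
Filling from the cheapest source first is optimal under one linear minimum: $3.43.

$3.43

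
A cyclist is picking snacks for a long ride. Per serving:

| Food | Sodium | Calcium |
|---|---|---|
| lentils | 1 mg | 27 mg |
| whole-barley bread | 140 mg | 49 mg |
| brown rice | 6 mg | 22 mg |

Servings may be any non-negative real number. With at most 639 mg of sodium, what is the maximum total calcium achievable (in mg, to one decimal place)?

17253.0 mg

Calcium per mg sodium: lentils 27, brown rice 3.667, whole-barley bread 0.35.
With no serving limits, spend the whole sodium allowance on lentils: 639 mg / 1 mg × 27 mg = 17253.0 mg.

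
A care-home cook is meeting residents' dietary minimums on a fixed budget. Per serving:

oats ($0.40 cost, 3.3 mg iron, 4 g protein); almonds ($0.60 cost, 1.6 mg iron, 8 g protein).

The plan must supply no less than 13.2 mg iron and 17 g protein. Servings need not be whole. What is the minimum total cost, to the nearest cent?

For a min-cost LP with two ≥-constraints, a basic feasible solution has at most two positive variables.
oats only: max(13.2/3.3, 17/4) = 4.25 servings → $1.70.
almonds only: max(13.2/1.6, 17/8) = 8.25 servings → $4.95.
oats + almonds with both tight: 3.92 servings and 0.165 servings → $1.67.
The minimum over all feasible corners is $1.67.

$1.67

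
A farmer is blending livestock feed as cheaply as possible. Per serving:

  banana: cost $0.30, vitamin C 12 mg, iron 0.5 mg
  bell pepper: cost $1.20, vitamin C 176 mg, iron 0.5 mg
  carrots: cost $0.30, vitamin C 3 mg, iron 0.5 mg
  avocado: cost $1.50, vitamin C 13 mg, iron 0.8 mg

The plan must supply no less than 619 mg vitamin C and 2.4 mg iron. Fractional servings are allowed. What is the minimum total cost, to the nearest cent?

An LP optimum is at a vertex; with two nutrient constraints at most two foods are used. Check each candidate.
banana only: max(619/12, 2.4/0.5) = 51.58 servings → $15.47.
bell pepper only: max(619/176, 2.4/0.5) = 4.8 servings → $5.76.
carrots only: max(619/3, 2.4/0.5) = 206.3 servings → $61.90.
avocado only: max(619/13, 2.4/0.8) = 47.62 servings → $71.42.
banana + bell pepper with both tight: 1.377 servings and 3.423 servings → $4.52.
banana + carrots with both targets exact would need a negative amount; discard.
banana + avocado: the both-tight solution has a negative serving — not a feasible corner.
bell pepper + carrots with both tight: 3.495 servings and 1.305 servings → $4.59.
bell pepper + avocado with both tight: 3.455 servings and 0.8407 servings → $5.41.
carrots + avocado: intersection lies outside the first quadrant.
So the least-cost plan costs $4.52.

$4.52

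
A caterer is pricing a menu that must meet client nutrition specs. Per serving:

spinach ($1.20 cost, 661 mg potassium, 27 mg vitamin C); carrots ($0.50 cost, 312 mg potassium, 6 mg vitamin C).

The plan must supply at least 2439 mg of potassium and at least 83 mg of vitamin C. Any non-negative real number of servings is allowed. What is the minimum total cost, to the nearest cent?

$4.26

An LP optimum is at a vertex; with two nutrient constraints at most two foods are used. Check each candidate.
spinach only: max(2439/661, 83/27) = 3.69 servings → $4.43.
carrots only: max(2439/312, 83/6) = 13.83 servings → $6.92.
spinach + carrots with both tight: 2.526 servings and 2.465 servings → $4.26.
The minimum over all feasible corners is $4.26.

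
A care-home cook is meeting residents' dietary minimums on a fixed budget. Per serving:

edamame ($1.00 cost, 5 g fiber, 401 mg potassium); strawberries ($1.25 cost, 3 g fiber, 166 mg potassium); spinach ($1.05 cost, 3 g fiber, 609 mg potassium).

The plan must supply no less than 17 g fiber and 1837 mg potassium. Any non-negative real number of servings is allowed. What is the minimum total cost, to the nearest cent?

Minimising a linear cost over {fiber ≥ 17, potassium ≥ 1837, servings ≥ 0} — the optimum is at a vertex, using one or two foods.
edamame only: max(17/5, 1837/401) = 4.581 servings → $4.58.
strawberries only: max(17/3, 1837/166) = 11.07 servings → $13.83.
spinach only: max(17/3, 1837/609) = 5.667 servings → $5.95.
edamame + strawberries: the both-tight solution has a negative serving — not a feasible corner.
edamame + spinach with both tight: 2.629 servings and 1.286 servings → $3.98.
strawberries + spinach with both tight: 3.643 servings and 2.023 servings → $6.68.
Cheapest feasible corner: $3.98.

$3.98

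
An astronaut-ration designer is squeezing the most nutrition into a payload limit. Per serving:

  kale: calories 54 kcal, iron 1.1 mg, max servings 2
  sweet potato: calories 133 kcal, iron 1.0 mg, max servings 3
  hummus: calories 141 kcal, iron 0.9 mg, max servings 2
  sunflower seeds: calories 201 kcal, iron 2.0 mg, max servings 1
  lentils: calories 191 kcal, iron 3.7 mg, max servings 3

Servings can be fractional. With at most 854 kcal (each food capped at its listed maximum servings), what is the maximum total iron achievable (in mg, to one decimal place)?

Iron per kcal: kale 0.02037, lentils 0.01937, sunflower seeds 0.00995, sweet potato 0.007519, hummus 0.006383.
Take 2 servings of kale: uses 108 kcal, +2.2 mg iron (running total 2.2 mg).
Take 3 servings of lentils: uses 573 kcal, +11.1 mg iron (running total 13.3 mg).
Take 0.8607 servings of sunflower seeds: uses 173 kcal, +1.7 mg iron (running total 15.0 mg).
Greedy by best ratio exhausts the calories allowance optimally: 15.0 mg.

15.0 mg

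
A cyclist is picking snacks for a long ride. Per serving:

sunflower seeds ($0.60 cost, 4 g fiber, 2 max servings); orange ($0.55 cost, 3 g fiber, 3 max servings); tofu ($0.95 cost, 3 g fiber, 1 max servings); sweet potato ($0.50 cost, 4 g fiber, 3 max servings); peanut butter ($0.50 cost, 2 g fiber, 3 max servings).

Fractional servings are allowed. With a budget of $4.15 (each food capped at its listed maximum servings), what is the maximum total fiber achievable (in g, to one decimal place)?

27.9 g

Fiber per dollar: sweet potato 8, sunflower seeds 6.667, orange 5.455, peanut butter 4, tofu 3.158.
Take 3 servings of sweet potato: spends $1.50, +12.0 g fiber (running total 12.0 g).
Take 2 servings of sunflower seeds: spends $1.20, +8.0 g fiber (running total 20.0 g).
Take 2.636 servings of orange: spends $1.45, +7.9 g fiber (running total 27.9 g).
Greedy by best ratio exhausts the cost allowance optimally: 27.9 g.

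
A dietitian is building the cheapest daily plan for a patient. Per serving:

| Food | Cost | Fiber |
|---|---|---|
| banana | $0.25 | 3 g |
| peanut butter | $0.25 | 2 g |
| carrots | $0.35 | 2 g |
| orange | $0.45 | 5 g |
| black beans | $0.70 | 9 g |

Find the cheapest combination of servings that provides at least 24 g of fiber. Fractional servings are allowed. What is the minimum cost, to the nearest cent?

Cost per g of fiber: black beans $0.0778, banana $0.0833, orange $0.0900, peanut butter $0.1250, carrots $0.1750.
With no serving limits, use only black beans: 24 g / 9 g = 2.667 servings × $0.70 = $1.87.

$1.87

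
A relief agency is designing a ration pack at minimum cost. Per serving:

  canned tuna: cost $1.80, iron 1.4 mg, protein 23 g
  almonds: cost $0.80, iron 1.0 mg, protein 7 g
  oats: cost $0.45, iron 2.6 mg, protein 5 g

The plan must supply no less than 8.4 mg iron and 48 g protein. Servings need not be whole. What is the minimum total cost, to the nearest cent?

An LP optimum is at a vertex; with two nutrient constraints at most two foods are used. Check each candidate.
canned tuna only: max(8.4/1.4, 48/23) = 6 servings → $10.80.
almonds only: max(8.4/1.0, 48/7) = 8.4 servings → $6.72.
oats only: max(8.4/2.6, 48/5) = 9.6 servings → $4.32.
canned tuna + almonds with both targets exact would need a negative amount; discard.
canned tuna + oats with both tight: 1.568 servings and 2.386 servings → $3.90.
almonds + oats with both tight: 6.273 servings and 0.8182 servings → $5.39.
The minimum over all feasible corners is $3.90.

$3.90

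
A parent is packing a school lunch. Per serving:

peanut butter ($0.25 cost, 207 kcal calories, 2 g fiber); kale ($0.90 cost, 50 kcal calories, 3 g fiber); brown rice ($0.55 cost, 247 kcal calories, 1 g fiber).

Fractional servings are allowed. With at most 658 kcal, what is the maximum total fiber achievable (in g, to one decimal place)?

Fiber per kcal: kale 0.06, peanut butter 0.009662, brown rice 0.004049.
With no serving limits, spend the whole calories allowance on kale: 658 kcal / 50 kcal × 3 g = 39.5 g.

39.5 g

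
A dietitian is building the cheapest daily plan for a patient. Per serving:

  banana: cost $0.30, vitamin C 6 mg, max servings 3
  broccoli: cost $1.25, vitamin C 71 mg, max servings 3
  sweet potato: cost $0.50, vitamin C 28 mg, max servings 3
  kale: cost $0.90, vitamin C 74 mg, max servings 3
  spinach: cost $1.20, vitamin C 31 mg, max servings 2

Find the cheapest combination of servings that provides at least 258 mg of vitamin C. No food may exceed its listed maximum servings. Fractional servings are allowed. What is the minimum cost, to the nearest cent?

Cost per mg of vitamin C: kale $0.0122, broccoli $0.0176, sweet potato $0.0179, spinach $0.0387, banana $0.0500.
Take 3 servings of kale: +222.0 mg vitamin C for $2.70 (total $2.70, still need 36.0 mg).
Take 0.507 servings of broccoli: +36.0 mg vitamin C for $0.63 (total $3.33, still need 0.0 mg).
Greedy by cheapest-per-mg is optimal for a single linear constraint, so the minimum cost is $3.33.

$3.33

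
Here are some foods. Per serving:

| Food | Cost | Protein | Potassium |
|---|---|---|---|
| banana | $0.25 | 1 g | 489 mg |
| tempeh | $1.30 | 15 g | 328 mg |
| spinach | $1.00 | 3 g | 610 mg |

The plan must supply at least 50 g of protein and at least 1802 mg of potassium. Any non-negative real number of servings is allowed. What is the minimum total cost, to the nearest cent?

banana only: max(50/1, 1802/489) = 50 servings → $12.50.
tempeh only: max(50/15, 1802/328) = 5.494 servings → $7.14.
spinach only: max(50/3, 1802/610) = 16.67 servings → $16.67.
banana + tempeh with both tight: 1.517 servings and 3.232 servings → $4.58.
banana + spinach with both targets exact would need a negative amount; discard.
tempeh + spinach with both tight: 3.073 servings and 1.302 servings → $5.30.
The minimum over all feasible corners is $4.58.

$4.58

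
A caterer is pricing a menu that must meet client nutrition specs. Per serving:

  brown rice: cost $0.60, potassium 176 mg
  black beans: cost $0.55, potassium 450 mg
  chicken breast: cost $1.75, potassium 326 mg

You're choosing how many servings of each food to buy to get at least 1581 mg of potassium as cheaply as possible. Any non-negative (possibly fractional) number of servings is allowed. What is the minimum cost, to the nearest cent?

$1.93

Cost per mg of potassium: black beans $0.0012, brown rice $0.0034, chicken breast $0.0054.
With no serving limits, use only black beans: 1581 mg / 450 mg = 3.513 servings × $0.55 = $1.93.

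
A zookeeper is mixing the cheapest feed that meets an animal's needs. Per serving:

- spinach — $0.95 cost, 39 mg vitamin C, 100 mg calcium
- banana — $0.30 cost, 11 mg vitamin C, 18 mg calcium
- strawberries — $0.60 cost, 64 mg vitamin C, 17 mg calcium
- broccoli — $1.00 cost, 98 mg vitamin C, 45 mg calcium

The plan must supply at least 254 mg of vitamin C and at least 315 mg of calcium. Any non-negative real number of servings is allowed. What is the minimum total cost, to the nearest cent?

$3.93

Check every corner: each single food scaled to meet both minima, and each pair solved so both constraints bind.
spinach only: max(254/39, 315/100) = 6.513 servings → $6.19.
banana only: max(254/11, 315/18) = 23.09 servings → $6.93.
strawberries only: max(254/64, 315/17) = 18.53 servings → $11.12.
broccoli only: max(254/98, 315/45) = 7 servings → $7.00.
spinach + banana: intersection lies outside the first quadrant.
spinach + strawberries with both tight: 2.761 servings and 2.286 servings → $3.99.
spinach + broccoli with both tight: 2.416 servings and 1.63 servings → $3.93.
banana + strawberries with both tight: 16.42 servings and 1.147 servings → $5.61.
banana + broccoli with both tight: 15.32 servings and 0.8723 servings → $5.47.
strawberries + broccoli: intersection lies outside the first quadrant.
Cheapest feasible corner: $3.93.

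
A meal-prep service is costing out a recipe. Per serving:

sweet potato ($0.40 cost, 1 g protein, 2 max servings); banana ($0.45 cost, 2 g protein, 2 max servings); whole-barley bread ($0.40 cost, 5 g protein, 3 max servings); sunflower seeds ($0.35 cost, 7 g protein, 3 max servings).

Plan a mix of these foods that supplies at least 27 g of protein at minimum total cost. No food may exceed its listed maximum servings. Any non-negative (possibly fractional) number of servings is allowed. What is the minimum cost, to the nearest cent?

Cost per g of protein: sunflower seeds $0.0500, whole-barley bread $0.0800, banana $0.2250, sweet potato $0.4000.
Take 3 servings of sunflower seeds: +21.0 g protein for $1.05 (total $1.05, still need 6.0 g).
Take 1.2 servings of whole-barley bread: +6.0 g protein for $0.48 (total $1.53, still need 0.0 g).
Greedy by cheapest-per-g is optimal for a single linear constraint, so the minimum cost is $1.53.

$1.53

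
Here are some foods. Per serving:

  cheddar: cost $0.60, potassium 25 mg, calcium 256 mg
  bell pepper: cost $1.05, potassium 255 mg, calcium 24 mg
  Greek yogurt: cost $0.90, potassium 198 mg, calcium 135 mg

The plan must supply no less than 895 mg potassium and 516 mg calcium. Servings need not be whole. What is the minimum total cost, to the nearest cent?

$4.00

cheddar only: max(895/25, 516/256) = 35.8 servings → $21.48.
bell pepper only: max(895/255, 516/24) = 21.5 servings → $22.57.
Greek yogurt only: max(895/198, 516/135) = 4.52 servings → $4.07.
cheddar + bell pepper with both tight: 1.702 servings and 3.343 servings → $4.53.
cheddar + Greek yogurt: the both-tight solution has a negative serving — not a feasible corner.
bell pepper + Greek yogurt with both tight: 0.6288 servings and 3.71 servings → $4.00.
The minimum over all feasible corners is $4.00.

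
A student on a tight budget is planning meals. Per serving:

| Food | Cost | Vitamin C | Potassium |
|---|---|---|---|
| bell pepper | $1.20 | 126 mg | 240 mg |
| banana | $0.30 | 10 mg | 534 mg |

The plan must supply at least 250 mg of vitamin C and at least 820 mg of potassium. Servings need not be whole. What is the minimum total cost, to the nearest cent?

$2.52

The cheapest plan sits at a corner of the feasible region — with two constraints it uses at most two foods.
bell pepper only: max(250/126, 820/240) = 3.417 servings → $4.10.
banana only: max(250/10, 820/534) = 25 servings → $7.50.
bell pepper + banana with both tight: 1.931 servings and 0.6677 servings → $2.52.
The minimum over all feasible corners is $2.52.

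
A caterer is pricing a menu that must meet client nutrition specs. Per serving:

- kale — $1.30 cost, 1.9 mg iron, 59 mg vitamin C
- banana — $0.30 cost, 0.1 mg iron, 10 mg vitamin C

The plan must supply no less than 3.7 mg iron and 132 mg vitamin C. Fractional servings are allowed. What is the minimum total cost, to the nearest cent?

Minimising a linear cost over {iron ≥ 3.7, vitamin C ≥ 132, servings ≥ 0} — the optimum is at a vertex, using one or two foods.
kale only: max(3.7/1.9, 132/59) = 2.237 servings → $2.91.
banana only: max(3.7/0.1, 132/10) = 37 servings → $11.10.
kale + banana with both tight: 1.817 servings and 2.481 servings → $3.11.
So the least-cost plan costs $2.91.

$2.91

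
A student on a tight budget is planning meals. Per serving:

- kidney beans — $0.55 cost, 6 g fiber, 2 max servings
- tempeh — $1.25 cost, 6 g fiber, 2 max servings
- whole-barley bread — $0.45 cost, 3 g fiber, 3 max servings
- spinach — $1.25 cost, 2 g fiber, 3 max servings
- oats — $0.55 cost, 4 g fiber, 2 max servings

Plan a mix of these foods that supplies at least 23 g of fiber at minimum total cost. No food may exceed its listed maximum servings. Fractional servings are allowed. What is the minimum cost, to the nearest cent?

$2.65

Cost per g of fiber: kidney beans $0.0917, oats $0.1375, whole-barley bread $0.1500, tempeh $0.2083, spinach $0.6250.
Take 2 servings of kidney beans: +12.0 g fiber for $1.10 (total $1.10, still need 11.0 g).
Take 2 servings of oats: +8.0 g fiber for $1.10 (total $2.20, still need 3.0 g).
Take 1 serving of whole-barley bread: +3.0 g fiber for $0.45 (total $2.65, still need 0.0 g).
Filling from the cheapest source first is optimal under one linear minimum: $2.65.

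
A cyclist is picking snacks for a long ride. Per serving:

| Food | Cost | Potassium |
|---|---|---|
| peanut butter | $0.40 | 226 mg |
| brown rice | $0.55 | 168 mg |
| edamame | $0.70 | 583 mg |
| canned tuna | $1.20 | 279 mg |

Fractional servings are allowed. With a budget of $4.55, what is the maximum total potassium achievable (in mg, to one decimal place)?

3789.5 mg

Potassium per dollar: edamame 832.9, peanut butter 565, brown rice 305.5, canned tuna 232.5.
With no serving limits, spend the whole cost allowance on edamame: $4.55 / $0.70 × 583 mg = 3789.5 mg.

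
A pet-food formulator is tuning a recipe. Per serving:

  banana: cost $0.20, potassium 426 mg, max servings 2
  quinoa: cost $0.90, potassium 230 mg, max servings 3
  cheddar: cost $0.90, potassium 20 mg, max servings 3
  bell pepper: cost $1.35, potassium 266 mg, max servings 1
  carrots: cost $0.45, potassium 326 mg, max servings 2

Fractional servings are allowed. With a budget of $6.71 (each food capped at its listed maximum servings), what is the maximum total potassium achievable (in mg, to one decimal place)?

2490.2 mg

Potassium per dollar: banana 2130, carrots 724.4, quinoa 255.6, bell pepper 197, cheddar 22.22.
Take 2 servings of banana: spends $0.40, +852.0 mg potassium (running total 852.0 mg).
Take 2 servings of carrots: spends $0.90, +652.0 mg potassium (running total 1504.0 mg).
Take 3 servings of quinoa: spends $2.70, +690.0 mg potassium (running total 2194.0 mg).
Take 1 serving of bell pepper: spends $1.35, +266.0 mg potassium (running total 2460.0 mg).
Take 1.511 servings of cheddar: spends $1.36, +30.2 mg potassium (running total 2490.2 mg).
Greedy by best ratio exhausts the cost allowance optimally: 2490.2 mg.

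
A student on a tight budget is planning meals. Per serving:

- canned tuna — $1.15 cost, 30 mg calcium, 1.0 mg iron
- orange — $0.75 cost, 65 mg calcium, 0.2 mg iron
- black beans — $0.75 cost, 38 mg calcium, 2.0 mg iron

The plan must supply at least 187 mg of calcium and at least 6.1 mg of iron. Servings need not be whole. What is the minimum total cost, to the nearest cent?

Minimising a linear cost over {calcium ≥ 187, iron ≥ 6.1, servings ≥ 0} — the optimum is at a vertex, using one or two foods.
canned tuna only: max(187/30, 6.1/1.0) = 6.233 servings → $7.17.
orange only: max(187/65, 6.1/0.2) = 30.5 servings → $22.88.
black beans only: max(187/38, 6.1/2.0) = 4.921 servings → $3.69.
canned tuna + orange with both tight: 6.086 servings and 0.0678 servings → $7.05.
canned tuna + black beans: intersection lies outside the first quadrant.
orange + black beans with both tight: 1.162 servings and 2.934 servings → $3.07.
Cheapest feasible corner: $3.07.

$3.07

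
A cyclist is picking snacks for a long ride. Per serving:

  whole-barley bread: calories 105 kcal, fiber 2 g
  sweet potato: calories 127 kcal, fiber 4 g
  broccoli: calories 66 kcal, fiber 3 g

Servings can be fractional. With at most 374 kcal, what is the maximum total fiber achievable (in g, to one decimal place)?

17.0 g

Fiber per kcal: broccoli 0.04545, sweet potato 0.0315, whole-barley bread 0.01905.
With no serving limits, spend the whole calories allowance on broccoli: 374 kcal / 66 kcal × 3 g = 17.0 g.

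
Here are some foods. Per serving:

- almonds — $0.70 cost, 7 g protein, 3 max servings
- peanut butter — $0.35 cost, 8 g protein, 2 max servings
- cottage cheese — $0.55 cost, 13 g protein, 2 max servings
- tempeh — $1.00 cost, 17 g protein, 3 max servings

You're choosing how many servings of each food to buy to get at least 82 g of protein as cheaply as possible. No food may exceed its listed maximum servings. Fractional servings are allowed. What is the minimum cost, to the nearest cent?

Cost per g of protein: cottage cheese $0.0423, peanut butter $0.0437, tempeh $0.0588, almonds $0.1000.
Take 2 servings of cottage cheese: +26.0 g protein for $1.10 (total $1.10, still need 56.0 g).
Take 2 servings of peanut butter: +16.0 g protein for $0.70 (total $1.80, still need 40.0 g).
Take 2.353 servings of tempeh: +40.0 g protein for $2.35 (total $4.15, still need 0.0 g).
Filling from the cheapest source first is optimal under one linear minimum: $4.15.

$4.15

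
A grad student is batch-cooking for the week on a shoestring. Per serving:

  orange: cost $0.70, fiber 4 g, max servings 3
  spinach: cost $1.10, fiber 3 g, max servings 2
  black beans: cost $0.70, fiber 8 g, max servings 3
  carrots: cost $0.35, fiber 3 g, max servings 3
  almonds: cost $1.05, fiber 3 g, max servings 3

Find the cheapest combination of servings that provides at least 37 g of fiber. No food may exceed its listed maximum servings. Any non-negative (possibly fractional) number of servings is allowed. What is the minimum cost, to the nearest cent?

$3.85

Cost per g of fiber: black beans $0.0875, carrots $0.1167, orange $0.1750, almonds $0.3500, spinach $0.3667.
Take 3 servings of black beans: +24.0 g fiber for $2.10 (total $2.10, still need 13.0 g).
Take 3 servings of carrots: +9.0 g fiber for $1.05 (total $3.15, still need 4.0 g).
Take 1 serving of orange: +4.0 g fiber for $0.70 (total $3.85, still need 0.0 g).
Greedy by cheapest-per-g is optimal for a single linear constraint, so the minimum cost is $3.85.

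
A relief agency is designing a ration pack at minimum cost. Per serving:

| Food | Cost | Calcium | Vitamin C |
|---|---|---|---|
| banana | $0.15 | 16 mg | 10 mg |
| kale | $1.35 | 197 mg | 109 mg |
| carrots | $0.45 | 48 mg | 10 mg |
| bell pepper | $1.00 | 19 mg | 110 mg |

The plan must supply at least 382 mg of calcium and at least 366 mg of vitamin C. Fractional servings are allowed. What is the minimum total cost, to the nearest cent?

banana only: max(382/16, 366/10) = 36.6 servings → $5.49.
kale only: max(382/197, 366/109) = 3.358 servings → $4.53.
carrots only: max(382/48, 366/10) = 36.6 servings → $16.47.
bell pepper only: max(382/19, 366/110) = 20.11 servings → $20.11.
banana + kale: intersection lies outside the first quadrant.
banana + carrots: the both-tight solution has a negative serving — not a feasible corner.
banana + bell pepper with both tight: 22.34 servings and 1.297 servings → $4.65.
kale + carrots: the both-tight solution has a negative serving — not a feasible corner.
kale + bell pepper with both tight: 1.789 servings and 1.554 servings → $3.97.
carrots + bell pepper with both tight: 6.889 servings and 2.701 servings → $5.80.
So the least-cost plan costs $3.97.

$3.97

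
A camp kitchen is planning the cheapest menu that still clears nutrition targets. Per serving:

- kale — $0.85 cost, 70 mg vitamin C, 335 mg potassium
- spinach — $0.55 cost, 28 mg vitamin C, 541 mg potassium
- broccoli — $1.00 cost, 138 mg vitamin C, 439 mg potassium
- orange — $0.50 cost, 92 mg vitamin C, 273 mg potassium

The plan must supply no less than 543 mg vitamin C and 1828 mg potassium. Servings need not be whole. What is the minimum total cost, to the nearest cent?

$3.14

Check every corner: each single food scaled to meet both minima, and each pair solved so both constraints bind.
kale only: max(543/70, 1828/335) = 7.757 servings → $6.59.
spinach only: max(543/28, 1828/541) = 19.39 servings → $10.67.
broccoli only: max(543/138, 1828/439) = 4.164 servings → $4.16.
orange only: max(543/92, 1828/273) = 6.696 servings → $3.35.
kale + spinach with both targets exact would need a negative amount; discard.
kale + broccoli with both tight: 0.8959 servings and 3.48 servings → $4.24.
kale + orange with both tight: 1.703 servings and 4.607 servings → $3.75.
spinach + broccoli with both tight: 0.2227 servings and 3.89 servings → $4.01.
spinach + orange with both tight: 0.4732 servings and 5.758 servings → $3.14.
broccoli + orange: the both-tight solution has a negative serving — not a feasible corner.
Cheapest feasible corner: $3.14.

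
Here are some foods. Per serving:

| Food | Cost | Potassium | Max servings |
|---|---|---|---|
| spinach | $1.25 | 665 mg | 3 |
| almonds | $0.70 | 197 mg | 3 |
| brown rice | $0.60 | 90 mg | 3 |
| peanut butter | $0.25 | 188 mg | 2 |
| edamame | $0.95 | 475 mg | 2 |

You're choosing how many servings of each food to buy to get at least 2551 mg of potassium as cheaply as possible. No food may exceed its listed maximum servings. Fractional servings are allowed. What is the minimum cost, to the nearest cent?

Cost per mg of potassium: peanut butter $0.0013, spinach $0.0019, edamame $0.0020, almonds $0.0036, brown rice $0.0067.
Take 2 servings of peanut butter: +376.0 mg potassium for $0.50 (total $0.50, still need 2175.0 mg).
Take 3 servings of spinach: +1995.0 mg potassium for $3.75 (total $4.25, still need 180.0 mg).
Take 0.3789 servings of edamame: +180.0 mg potassium for $0.36 (total $4.61, still need 0.0 mg).
Filling from the cheapest source first is optimal under one linear minimum: $4.61.

$4.61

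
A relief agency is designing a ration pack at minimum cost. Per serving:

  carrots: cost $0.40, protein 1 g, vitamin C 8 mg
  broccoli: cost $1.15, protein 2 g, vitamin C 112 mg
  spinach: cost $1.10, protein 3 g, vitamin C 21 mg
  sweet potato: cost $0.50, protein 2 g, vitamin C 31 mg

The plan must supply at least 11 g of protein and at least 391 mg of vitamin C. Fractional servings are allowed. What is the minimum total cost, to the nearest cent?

carrots only: max(11/1, 391/8) = 48.88 servings → $19.55.
broccoli only: max(11/2, 391/112) = 5.5 servings → $6.33.
spinach only: max(11/3, 391/21) = 18.62 servings → $20.48.
sweet potato only: max(11/2, 391/31) = 12.61 servings → $6.31.
carrots + broccoli with both tight: 4.688 servings and 3.156 servings → $5.50.
carrots + spinach with both targets exact would need a negative amount; discard.
carrots + sweet potato: the both-tight solution has a negative serving — not a feasible corner.
broccoli + spinach with both tight: 3.204 servings and 1.531 servings → $5.37.
broccoli + sweet potato with both tight: 2.722 servings and 2.778 servings → $4.52.
spinach + sweet potato with both targets exact would need a negative amount; discard.
Cheapest feasible corner: $4.52.

$4.52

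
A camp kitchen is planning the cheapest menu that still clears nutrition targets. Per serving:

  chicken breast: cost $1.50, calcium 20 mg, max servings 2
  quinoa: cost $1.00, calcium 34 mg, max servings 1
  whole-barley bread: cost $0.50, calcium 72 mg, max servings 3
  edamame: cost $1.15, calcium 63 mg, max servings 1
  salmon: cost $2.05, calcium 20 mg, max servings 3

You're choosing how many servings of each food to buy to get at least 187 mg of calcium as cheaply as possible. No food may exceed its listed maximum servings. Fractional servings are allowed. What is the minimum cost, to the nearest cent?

$1.30

Cost per mg of calcium: whole-barley bread $0.0069, edamame $0.0183, quinoa $0.0294, chicken breast $0.0750, salmon $0.1025.
Take 2.597 servings of whole-barley bread: +187.0 mg calcium for $1.30 (total $1.30, still need 0.0 mg).
Greedy by cheapest-per-mg is optimal for a single linear constraint, so the minimum cost is $1.30.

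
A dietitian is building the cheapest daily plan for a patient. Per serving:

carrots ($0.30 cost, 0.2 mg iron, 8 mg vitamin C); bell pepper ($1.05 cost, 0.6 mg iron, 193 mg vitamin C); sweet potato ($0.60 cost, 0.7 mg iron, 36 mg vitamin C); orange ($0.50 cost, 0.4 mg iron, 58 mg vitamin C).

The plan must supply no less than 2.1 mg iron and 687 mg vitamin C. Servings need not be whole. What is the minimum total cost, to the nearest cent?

An LP optimum is at a vertex; with two nutrient constraints at most two foods are used. Check each candidate.
carrots only: max(2.1/0.2, 687/8) = 85.88 servings → $25.76.
bell pepper only: max(2.1/0.6, 687/193) = 3.56 servings → $3.74.
sweet potato only: max(2.1/0.7, 687/36) = 19.08 servings → $11.45.
orange only: max(2.1/0.4, 687/58) = 11.84 servings → $5.92.
carrots + bell pepper: intersection lies outside the first quadrant.
carrots + sweet potato with both targets exact would need a negative amount; discard.
carrots + orange: the both-tight solution has a negative serving — not a feasible corner.
bell pepper + sweet potato with both targets exact would need a negative amount; discard.
bell pepper + orange: intersection lies outside the first quadrant.
sweet potato + orange: intersection lies outside the first quadrant.
Cheapest feasible corner: $3.74.

$3.74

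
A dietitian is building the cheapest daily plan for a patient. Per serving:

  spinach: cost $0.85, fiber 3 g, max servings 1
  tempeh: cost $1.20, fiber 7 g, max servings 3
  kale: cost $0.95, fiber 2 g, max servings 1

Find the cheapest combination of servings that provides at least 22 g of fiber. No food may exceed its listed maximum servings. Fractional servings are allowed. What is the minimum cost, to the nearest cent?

Cost per g of fiber: tempeh $0.1714, spinach $0.2833, kale $0.4750.
Take 3 servings of tempeh: +21.0 g fiber for $3.60 (total $3.60, still need 1.0 g).
Take 0.3333 servings of spinach: +1.0 g fiber for $0.28 (total $3.88, still need 0.0 g).
Filling from the cheapest source first is optimal under one linear minimum: $3.88.

$3.88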